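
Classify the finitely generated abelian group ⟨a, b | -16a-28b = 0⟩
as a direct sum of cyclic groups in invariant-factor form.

rank_ℚ(R)=1; free=2−1=1
SNF(R) diag = [4] → torsion [4]

Answer: M ≅ ℤ^1 ⊕ ℤ/4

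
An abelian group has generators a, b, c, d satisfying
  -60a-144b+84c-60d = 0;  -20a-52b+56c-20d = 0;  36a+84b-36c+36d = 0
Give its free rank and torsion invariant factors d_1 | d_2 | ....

rank_ℚ(R)=3; free=4−3=1
SNF(R) diag = [4, 12, 12] → torsion [4, 12, 12]

Answer: M ≅ ℤ^1 ⊕ ℤ/4 ⊕ ℤ/12 ⊕ ℤ/12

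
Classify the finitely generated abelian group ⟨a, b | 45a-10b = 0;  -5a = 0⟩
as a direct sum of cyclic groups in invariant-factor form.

Answer: M ≅ ℤ/5 ⊕ ℤ/10

Derivation:
rank_ℚ(R)=2; free=2−2=0
SNF(R) diag = [5, 10] → torsion [5, 10]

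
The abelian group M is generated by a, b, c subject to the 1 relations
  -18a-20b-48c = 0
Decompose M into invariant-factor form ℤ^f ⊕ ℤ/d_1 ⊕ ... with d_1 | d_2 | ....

rank_ℚ(R)=1; free=3−1=2
SNF(R) diag = [2] → torsion [2]

Answer: M ≅ ℤ^2 ⊕ ℤ/2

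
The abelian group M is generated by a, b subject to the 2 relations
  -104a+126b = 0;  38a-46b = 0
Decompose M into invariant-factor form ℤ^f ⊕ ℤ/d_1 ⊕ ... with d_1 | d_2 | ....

Answer: M ≅ ℤ/2 ⊕ ℤ/2

Derivation:
rank_ℚ(R)=2; free=2−2=0
SNF(R) diag = [2, 2] → torsion [2, 2]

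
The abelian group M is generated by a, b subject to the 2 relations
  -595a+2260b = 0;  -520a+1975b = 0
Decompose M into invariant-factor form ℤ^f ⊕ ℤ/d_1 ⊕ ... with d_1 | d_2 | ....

rank_ℚ(R)=2; free=2−2=0
SNF(R) diag = [5, 15] → torsion [5, 15]

Answer: M ≅ ℤ/5 ⊕ ℤ/15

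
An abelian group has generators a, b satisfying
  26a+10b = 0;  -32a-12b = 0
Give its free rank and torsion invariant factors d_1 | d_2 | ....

rank_ℚ(R)=2; free=2−2=0
SNF(R) diag = [2, 4] → torsion [2, 4]

Answer: M ≅ ℤ/2 ⊕ ℤ/4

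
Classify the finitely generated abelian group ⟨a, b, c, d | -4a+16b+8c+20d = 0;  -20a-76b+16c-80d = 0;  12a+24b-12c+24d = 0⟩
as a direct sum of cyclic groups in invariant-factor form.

Answer: M ≅ ℤ^1 ⊕ ℤ/4 ⊕ ℤ/12 ⊕ ℤ/12

Derivation:
rank_ℚ(R)=3; free=4−3=1
SNF(R) diag = [4, 12, 12] → torsion [4, 12, 12]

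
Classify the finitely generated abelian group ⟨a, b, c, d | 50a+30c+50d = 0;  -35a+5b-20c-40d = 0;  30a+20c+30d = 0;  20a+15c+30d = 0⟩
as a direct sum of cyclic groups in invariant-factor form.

rank_ℚ(R)=4; free=4−4=0
SNF(R) diag = [5, 5, 10, 20] → torsion [5, 5, 10, 20]

Answer: M ≅ ℤ/5 ⊕ ℤ/5 ⊕ ℤ/10 ⊕ ℤ/20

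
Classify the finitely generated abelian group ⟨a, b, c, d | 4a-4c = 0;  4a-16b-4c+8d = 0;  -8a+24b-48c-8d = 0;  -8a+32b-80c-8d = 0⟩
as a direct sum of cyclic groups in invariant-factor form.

rank_ℚ(R)=4; free=4−4=0
SNF(R) diag = [4, 8, 8, 24] → torsion [4, 8, 8, 24]

Answer: M ≅ ℤ/4 ⊕ ℤ/8 ⊕ ℤ/8 ⊕ ℤ/24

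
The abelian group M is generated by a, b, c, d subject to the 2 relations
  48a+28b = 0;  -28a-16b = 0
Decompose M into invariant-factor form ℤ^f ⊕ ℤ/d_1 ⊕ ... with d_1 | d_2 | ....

rank_ℚ(R)=2; free=4−2=2
SNF(R) diag = [4, 4] → torsion [4, 4]

Answer: M ≅ ℤ^2 ⊕ ℤ/4 ⊕ ℤ/4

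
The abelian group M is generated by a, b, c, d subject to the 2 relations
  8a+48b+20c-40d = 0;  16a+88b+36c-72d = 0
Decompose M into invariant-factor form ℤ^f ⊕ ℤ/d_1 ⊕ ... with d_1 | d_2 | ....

rank_ℚ(R)=2; free=4−2=2
SNF(R) diag = [4, 8] → torsion [4, 8]

Answer: M ≅ ℤ^2 ⊕ ℤ/4 ⊕ ℤ/8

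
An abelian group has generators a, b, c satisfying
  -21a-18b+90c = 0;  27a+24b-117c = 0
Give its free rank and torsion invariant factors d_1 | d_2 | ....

rank_ℚ(R)=2; free=3−2=1
SNF(R) diag = [3, 3] → torsion [3, 3]

Answer: M ≅ ℤ^1 ⊕ ℤ/3 ⊕ ℤ/3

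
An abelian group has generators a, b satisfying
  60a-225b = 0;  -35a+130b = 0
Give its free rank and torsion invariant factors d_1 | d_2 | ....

Answer: M ≅ ℤ/5 ⊕ ℤ/15

Derivation:
rank_ℚ(R)=2; free=2−2=0
SNF(R) diag = [5, 15] → torsion [5, 15]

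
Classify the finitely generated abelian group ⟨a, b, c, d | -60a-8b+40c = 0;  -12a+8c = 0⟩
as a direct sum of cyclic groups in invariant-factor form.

rank_ℚ(R)=2; free=4−2=2
SNF(R) diag = [4, 8] → torsion [4, 8]

Answer: M ≅ ℤ^2 ⊕ ℤ/4 ⊕ ℤ/8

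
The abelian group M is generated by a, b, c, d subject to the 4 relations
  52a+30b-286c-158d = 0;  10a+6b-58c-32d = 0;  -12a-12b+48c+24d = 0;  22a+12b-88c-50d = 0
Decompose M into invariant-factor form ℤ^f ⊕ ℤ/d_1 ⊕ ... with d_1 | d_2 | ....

Answer: M ≅ ℤ/2 ⊕ ℤ/6 ⊕ ℤ/12 ⊕ ℤ/12

Derivation:
rank_ℚ(R)=4; free=4−4=0
SNF(R) diag = [2, 6, 12, 12] → torsion [2, 6, 12, 12]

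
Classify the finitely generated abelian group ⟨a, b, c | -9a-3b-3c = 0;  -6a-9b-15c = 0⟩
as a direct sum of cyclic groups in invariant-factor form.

Answer: M ≅ ℤ^1 ⊕ ℤ/3 ⊕ ℤ/3

Derivation:
rank_ℚ(R)=2; free=3−2=1
SNF(R) diag = [3, 3] → torsion [3, 3]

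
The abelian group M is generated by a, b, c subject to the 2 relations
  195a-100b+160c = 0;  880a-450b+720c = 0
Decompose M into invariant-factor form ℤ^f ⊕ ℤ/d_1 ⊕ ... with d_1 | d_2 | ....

rank_ℚ(R)=2; free=3−2=1
SNF(R) diag = [5, 10] → torsion [5, 10]

Answer: M ≅ ℤ^1 ⊕ ℤ/5 ⊕ ℤ/10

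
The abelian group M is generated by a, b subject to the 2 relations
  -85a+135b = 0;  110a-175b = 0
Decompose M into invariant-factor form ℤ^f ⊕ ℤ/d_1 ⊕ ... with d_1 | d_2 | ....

rank_ℚ(R)=2; free=2−2=0
SNF(R) diag = [5, 5] → torsion [5, 5]

Answer: M ≅ ℤ/5 ⊕ ℤ/5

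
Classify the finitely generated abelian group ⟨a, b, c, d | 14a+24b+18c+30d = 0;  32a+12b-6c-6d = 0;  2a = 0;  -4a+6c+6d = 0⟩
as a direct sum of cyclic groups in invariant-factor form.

Answer: M ≅ ℤ/2 ⊕ ℤ/6 ⊕ ℤ/12 ⊕ ℤ/12

Derivation:
rank_ℚ(R)=4; free=4−4=0
SNF(R) diag = [2, 6, 12, 12] → torsion [2, 6, 12, 12]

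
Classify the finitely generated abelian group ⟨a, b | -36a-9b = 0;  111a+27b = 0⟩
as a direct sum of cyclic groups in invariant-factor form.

rank_ℚ(R)=2; free=2−2=0
SNF(R) diag = [3, 9] → torsion [3, 9]

Answer: M ≅ ℤ/3 ⊕ ℤ/9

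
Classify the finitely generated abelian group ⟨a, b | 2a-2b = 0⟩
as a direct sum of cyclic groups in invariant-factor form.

rank_ℚ(R)=1; free=2−1=1
SNF(R) diag = [2] → torsion [2]

Answer: M ≅ ℤ^1 ⊕ ℤ/2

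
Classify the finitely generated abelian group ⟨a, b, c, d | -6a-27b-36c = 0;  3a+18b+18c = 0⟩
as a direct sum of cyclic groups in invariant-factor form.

Answer: M ≅ ℤ^2 ⊕ ℤ/3 ⊕ ℤ/9

Derivation:
rank_ℚ(R)=2; free=4−2=2
SNF(R) diag = [3, 9] → torsion [3, 9]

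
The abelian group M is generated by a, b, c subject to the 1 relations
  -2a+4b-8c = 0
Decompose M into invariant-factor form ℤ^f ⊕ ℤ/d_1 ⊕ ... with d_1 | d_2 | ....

Answer: M ≅ ℤ^2 ⊕ ℤ/2

Derivation:
rank_ℚ(R)=1; free=3−1=2
SNF(R) diag = [2] → torsion [2]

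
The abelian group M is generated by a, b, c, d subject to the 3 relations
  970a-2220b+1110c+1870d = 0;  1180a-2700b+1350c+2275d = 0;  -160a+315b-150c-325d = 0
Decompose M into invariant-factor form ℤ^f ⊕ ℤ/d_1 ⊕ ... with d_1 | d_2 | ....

Answer: M ≅ ℤ^1 ⊕ ℤ/5 ⊕ ℤ/15 ⊕ ℤ/30

Derivation:
rank_ℚ(R)=3; free=4−3=1
SNF(R) diag = [5, 15, 30] → torsion [5, 15, 30]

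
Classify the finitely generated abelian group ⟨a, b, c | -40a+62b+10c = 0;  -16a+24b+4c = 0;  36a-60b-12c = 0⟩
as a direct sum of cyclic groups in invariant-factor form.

rank_ℚ(R)=3; free=3−3=0
SNF(R) diag = [2, 4, 12] → torsion [2, 4, 12]

Answer: M ≅ ℤ/2 ⊕ ℤ/4 ⊕ ℤ/12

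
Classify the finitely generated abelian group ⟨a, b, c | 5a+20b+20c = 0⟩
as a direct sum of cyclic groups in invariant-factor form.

rank_ℚ(R)=1; free=3−1=2
SNF(R) diag = [5] → torsion [5]

Answer: M ≅ ℤ^2 ⊕ ℤ/5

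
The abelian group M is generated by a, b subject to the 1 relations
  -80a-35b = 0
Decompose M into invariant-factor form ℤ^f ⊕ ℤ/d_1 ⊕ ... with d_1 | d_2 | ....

Answer: M ≅ ℤ^1 ⊕ ℤ/5

Derivation:
rank_ℚ(R)=1; free=2−1=1
SNF(R) diag = [5] → torsion [5]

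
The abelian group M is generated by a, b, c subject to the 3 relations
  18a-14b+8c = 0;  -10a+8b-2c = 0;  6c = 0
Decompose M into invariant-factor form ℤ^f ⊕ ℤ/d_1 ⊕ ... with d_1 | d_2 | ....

rank_ℚ(R)=3; free=3−3=0
SNF(R) diag = [2, 2, 6] → torsion [2, 2, 6]

Answer: M ≅ ℤ/2 ⊕ ℤ/2 ⊕ ℤ/6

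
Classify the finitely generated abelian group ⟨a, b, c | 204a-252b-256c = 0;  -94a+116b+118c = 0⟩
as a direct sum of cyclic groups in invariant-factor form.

Answer: M ≅ ℤ^1 ⊕ ℤ/2 ⊕ ℤ/4

Derivation:
rank_ℚ(R)=2; free=3−2=1
SNF(R) diag = [2, 4] → torsion [2, 4]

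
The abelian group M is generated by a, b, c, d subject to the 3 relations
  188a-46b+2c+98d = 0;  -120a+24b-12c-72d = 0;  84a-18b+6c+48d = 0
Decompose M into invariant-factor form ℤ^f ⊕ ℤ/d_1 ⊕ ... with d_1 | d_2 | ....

rank_ℚ(R)=3; free=4−3=1
SNF(R) diag = [2, 6, 12] → torsion [2, 6, 12]

Answer: M ≅ ℤ^1 ⊕ ℤ/2 ⊕ ℤ/6 ⊕ ℤ/12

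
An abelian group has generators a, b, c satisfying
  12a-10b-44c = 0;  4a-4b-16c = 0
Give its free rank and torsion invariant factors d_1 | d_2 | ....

Answer: M ≅ ℤ^1 ⊕ ℤ/2 ⊕ ℤ/4

Derivation:
rank_ℚ(R)=2; free=3−2=1
SNF(R) diag = [2, 4] → torsion [2, 4]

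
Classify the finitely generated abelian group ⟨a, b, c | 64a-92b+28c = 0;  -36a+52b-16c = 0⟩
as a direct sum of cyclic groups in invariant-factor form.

Answer: M ≅ ℤ^1 ⊕ ℤ/4 ⊕ ℤ/4

Derivation:
rank_ℚ(R)=2; free=3−2=1
SNF(R) diag = [4, 4] → torsion [4, 4]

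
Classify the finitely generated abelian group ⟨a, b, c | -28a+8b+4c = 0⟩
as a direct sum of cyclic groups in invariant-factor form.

Answer: M ≅ ℤ^2 ⊕ ℤ/4

Derivation:
rank_ℚ(R)=1; free=3−1=2
SNF(R) diag = [4] → torsion [4]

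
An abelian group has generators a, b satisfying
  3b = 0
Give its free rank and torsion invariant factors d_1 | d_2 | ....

Answer: M ≅ ℤ^1 ⊕ ℤ/3

Derivation:
rank_ℚ(R)=1; free=2−1=1
SNF(R) diag = [3] → torsion [3]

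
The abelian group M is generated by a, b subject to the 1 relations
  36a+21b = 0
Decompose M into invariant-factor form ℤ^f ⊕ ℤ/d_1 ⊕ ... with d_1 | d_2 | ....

rank_ℚ(R)=1; free=2−1=1
SNF(R) diag = [3] → torsion [3]

Answer: M ≅ ℤ^1 ⊕ ℤ/3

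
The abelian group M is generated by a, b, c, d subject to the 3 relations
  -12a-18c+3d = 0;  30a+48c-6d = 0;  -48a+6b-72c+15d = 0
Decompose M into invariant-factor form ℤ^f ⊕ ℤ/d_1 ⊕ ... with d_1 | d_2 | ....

rank_ℚ(R)=3; free=4−3=1
SNF(R) diag = [3, 6, 6] → torsion [3, 6, 6]

Answer: M ≅ ℤ^1 ⊕ ℤ/3 ⊕ ℤ/6 ⊕ ℤ/6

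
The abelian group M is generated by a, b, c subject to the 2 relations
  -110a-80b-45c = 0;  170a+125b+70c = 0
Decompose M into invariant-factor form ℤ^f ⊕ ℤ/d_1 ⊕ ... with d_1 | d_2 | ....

rank_ℚ(R)=2; free=3−2=1
SNF(R) diag = [5, 5] → torsion [5, 5]

Answer: M ≅ ℤ^1 ⊕ ℤ/5 ⊕ ℤ/5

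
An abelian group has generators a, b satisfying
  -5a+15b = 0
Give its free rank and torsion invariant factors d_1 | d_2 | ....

rank_ℚ(R)=1; free=2−1=1
SNF(R) diag = [5] → torsion [5]

Answer: M ≅ ℤ^1 ⊕ ℤ/5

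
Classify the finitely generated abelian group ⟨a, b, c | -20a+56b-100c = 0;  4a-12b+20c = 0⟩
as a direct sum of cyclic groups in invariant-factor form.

Answer: M ≅ ℤ^1 ⊕ ℤ/4 ⊕ ℤ/4

Derivation:
rank_ℚ(R)=2; free=3−2=1
SNF(R) diag = [4, 4] → torsion [4, 4]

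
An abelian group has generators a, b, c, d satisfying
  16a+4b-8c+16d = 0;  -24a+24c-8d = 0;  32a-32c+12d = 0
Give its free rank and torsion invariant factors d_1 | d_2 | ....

Answer: M ≅ ℤ^1 ⊕ ℤ/4 ⊕ ℤ/4 ⊕ ℤ/8

Derivation:
rank_ℚ(R)=3; free=4−3=1
SNF(R) diag = [4, 4, 8] → torsion [4, 4, 8]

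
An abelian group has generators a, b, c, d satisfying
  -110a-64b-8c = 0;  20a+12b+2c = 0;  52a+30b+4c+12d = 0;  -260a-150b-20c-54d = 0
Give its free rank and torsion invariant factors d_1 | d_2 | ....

rank_ℚ(R)=4; free=4−4=0
SNF(R) diag = [2, 2, 6, 6] → torsion [2, 2, 6, 6]

Answer: M ≅ ℤ/2 ⊕ ℤ/2 ⊕ ℤ/6 ⊕ ℤ/6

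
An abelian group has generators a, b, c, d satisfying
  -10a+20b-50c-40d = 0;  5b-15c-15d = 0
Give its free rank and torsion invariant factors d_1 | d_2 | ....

Answer: M ≅ ℤ^2 ⊕ ℤ/5 ⊕ ℤ/10

Derivation:
rank_ℚ(R)=2; free=4−2=2
SNF(R) diag = [5, 10] → torsion [5, 10]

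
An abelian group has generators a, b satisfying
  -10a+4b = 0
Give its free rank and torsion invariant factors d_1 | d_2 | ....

Answer: M ≅ ℤ^1 ⊕ ℤ/2

Derivation:
rank_ℚ(R)=1; free=2−1=1
SNF(R) diag = [2] → torsion [2]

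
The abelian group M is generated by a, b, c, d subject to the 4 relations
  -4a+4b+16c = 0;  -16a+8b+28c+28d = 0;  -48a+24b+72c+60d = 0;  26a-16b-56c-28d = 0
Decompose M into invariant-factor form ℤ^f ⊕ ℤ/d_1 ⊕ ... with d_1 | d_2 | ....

Answer: M ≅ ℤ/2 ⊕ ℤ/4 ⊕ ℤ/4 ⊕ ℤ/12

Derivation:
rank_ℚ(R)=4; free=4−4=0
SNF(R) diag = [2, 4, 4, 12] → torsion [2, 4, 4, 12]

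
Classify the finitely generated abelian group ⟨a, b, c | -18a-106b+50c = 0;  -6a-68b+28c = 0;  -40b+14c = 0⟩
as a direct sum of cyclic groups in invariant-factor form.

rank_ℚ(R)=3; free=3−3=0
SNF(R) diag = [2, 6, 6] → torsion [2, 6, 6]

Answer: M ≅ ℤ/2 ⊕ ℤ/6 ⊕ ℤ/6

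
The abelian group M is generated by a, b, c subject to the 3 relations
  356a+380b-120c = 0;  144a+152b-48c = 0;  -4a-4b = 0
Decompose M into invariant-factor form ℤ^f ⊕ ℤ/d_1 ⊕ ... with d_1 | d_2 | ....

Answer: M ≅ ℤ/4 ⊕ ℤ/8 ⊕ ℤ/24

Derivation:
rank_ℚ(R)=3; free=3−3=0
SNF(R) diag = [4, 8, 24] → torsion [4, 8, 24]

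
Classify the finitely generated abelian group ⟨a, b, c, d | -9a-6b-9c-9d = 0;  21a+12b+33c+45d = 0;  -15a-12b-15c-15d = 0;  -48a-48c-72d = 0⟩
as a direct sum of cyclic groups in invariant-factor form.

Answer: M ≅ ℤ/3 ⊕ ℤ/6 ⊕ ℤ/12 ⊕ ℤ/24

Derivation:
rank_ℚ(R)=4; free=4−4=0
SNF(R) diag = [3, 6, 12, 24] → torsion [3, 6, 12, 24]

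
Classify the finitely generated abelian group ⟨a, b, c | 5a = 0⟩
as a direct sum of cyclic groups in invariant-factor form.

rank_ℚ(R)=1; free=3−1=2
SNF(R) diag = [5] → torsion [5]

Answer: M ≅ ℤ^2 ⊕ ℤ/5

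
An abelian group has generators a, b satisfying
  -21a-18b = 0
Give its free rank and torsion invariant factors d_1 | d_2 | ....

Answer: M ≅ ℤ^1 ⊕ ℤ/3

Derivation:
rank_ℚ(R)=1; free=2−1=1
SNF(R) diag = [3] → torsion [3]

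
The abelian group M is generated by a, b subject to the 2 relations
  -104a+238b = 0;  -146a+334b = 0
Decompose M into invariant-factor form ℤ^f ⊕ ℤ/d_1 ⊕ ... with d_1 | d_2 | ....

rank_ℚ(R)=2; free=2−2=0
SNF(R) diag = [2, 6] → torsion [2, 6]

Answer: M ≅ ℤ/2 ⊕ ℤ/6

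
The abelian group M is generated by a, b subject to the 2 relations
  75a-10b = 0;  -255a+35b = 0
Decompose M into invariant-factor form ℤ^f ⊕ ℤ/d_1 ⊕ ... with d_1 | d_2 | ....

Answer: M ≅ ℤ/5 ⊕ ℤ/15

Derivation:
rank_ℚ(R)=2; free=2−2=0
SNF(R) diag = [5, 15] → torsion [5, 15]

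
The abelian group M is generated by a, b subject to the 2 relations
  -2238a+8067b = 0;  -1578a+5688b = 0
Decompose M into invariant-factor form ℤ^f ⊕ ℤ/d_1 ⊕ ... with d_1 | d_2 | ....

rank_ℚ(R)=2; free=2−2=0
SNF(R) diag = [3, 6] → torsion [3, 6]

Answer: M ≅ ℤ/3 ⊕ ℤ/6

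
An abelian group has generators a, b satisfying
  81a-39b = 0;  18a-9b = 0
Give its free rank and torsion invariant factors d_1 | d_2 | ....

rank_ℚ(R)=2; free=2−2=0
SNF(R) diag = [3, 9] → torsion [3, 9]

Answer: M ≅ ℤ/3 ⊕ ℤ/9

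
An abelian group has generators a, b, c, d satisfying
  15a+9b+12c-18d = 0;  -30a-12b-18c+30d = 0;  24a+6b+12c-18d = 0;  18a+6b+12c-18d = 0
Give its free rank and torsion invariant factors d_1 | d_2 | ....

rank_ℚ(R)=4; free=4−4=0
SNF(R) diag = [3, 6, 6, 6] → torsion [3, 6, 6, 6]

Answer: M ≅ ℤ/3 ⊕ ℤ/6 ⊕ ℤ/6 ⊕ ℤ/6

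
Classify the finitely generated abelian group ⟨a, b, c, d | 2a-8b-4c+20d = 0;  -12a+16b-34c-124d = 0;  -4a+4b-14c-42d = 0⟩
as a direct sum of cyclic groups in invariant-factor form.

rank_ℚ(R)=3; free=4−3=1
SNF(R) diag = [2, 2, 2] → torsion [2, 2, 2]

Answer: M ≅ ℤ^1 ⊕ ℤ/2 ⊕ ℤ/2 ⊕ ℤ/2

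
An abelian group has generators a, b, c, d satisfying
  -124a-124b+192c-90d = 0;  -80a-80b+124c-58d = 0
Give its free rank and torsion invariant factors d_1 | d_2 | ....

rank_ℚ(R)=2; free=4−2=2
SNF(R) diag = [2, 4] → torsion [2, 4]

Answer: M ≅ ℤ^2 ⊕ ℤ/2 ⊕ ℤ/4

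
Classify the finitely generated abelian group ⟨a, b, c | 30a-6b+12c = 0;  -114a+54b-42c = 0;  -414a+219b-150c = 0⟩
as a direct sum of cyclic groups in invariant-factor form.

Answer: M ≅ ℤ/3 ⊕ ℤ/6 ⊕ ℤ/6

Derivation:
rank_ℚ(R)=3; free=3−3=0
SNF(R) diag = [3, 6, 6] → torsion [3, 6, 6]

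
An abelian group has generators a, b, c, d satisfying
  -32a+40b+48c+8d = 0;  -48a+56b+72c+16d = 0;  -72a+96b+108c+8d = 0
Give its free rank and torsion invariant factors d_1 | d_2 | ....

Answer: M ≅ ℤ^1 ⊕ ℤ/4 ⊕ ℤ/8 ⊕ ℤ/8

Derivation:
rank_ℚ(R)=3; free=4−3=1
SNF(R) diag = [4, 8, 8] → torsion [4, 8, 8]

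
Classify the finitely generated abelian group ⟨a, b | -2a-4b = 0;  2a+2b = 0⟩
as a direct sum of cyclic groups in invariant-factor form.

Answer: M ≅ ℤ/2 ⊕ ℤ/2

Derivation:
rank_ℚ(R)=2; free=2−2=0
SNF(R) diag = [2, 2] → torsion [2, 2]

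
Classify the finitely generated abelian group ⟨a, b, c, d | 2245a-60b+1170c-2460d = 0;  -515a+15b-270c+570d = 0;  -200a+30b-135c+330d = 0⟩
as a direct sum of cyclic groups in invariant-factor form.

rank_ℚ(R)=3; free=4−3=1
SNF(R) diag = [5, 15, 45] → torsion [5, 15, 45]

Answer: M ≅ ℤ^1 ⊕ ℤ/5 ⊕ ℤ/15 ⊕ ℤ/45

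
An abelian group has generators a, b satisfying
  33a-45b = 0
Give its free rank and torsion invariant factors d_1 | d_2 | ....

rank_ℚ(R)=1; free=2−1=1
SNF(R) diag = [3] → torsion [3]

Answer: M ≅ ℤ^1 ⊕ ℤ/3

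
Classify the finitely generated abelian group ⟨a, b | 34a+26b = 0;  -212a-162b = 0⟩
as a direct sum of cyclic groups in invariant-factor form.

Answer: M ≅ ℤ/2 ⊕ ℤ/2

Derivation:
rank_ℚ(R)=2; free=2−2=0
SNF(R) diag = [2, 2] → torsion [2, 2]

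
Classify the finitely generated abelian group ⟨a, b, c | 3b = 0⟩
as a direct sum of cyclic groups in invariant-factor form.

rank_ℚ(R)=1; free=3−1=2
SNF(R) diag = [3] → torsion [3]

Answer: M ≅ ℤ^2 ⊕ ℤ/3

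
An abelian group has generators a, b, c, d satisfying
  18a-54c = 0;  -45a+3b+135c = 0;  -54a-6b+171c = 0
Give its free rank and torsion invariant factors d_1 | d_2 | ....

rank_ℚ(R)=3; free=4−3=1
SNF(R) diag = [3, 9, 18] → torsion [3, 9, 18]

Answer: M ≅ ℤ^1 ⊕ ℤ/3 ⊕ ℤ/9 ⊕ ℤ/18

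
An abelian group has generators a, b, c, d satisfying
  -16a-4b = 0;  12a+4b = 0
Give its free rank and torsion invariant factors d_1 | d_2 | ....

Answer: M ≅ ℤ^2 ⊕ ℤ/4 ⊕ ℤ/4

Derivation:
rank_ℚ(R)=2; free=4−2=2
SNF(R) diag = [4, 4] → torsion [4, 4]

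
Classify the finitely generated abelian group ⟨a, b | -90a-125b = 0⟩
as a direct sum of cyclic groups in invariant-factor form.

Answer: M ≅ ℤ^1 ⊕ ℤ/5

Derivation:
rank_ℚ(R)=1; free=2−1=1
SNF(R) diag = [5] → torsion [5]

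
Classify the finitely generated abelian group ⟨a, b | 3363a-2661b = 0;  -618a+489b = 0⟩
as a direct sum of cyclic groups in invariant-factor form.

Answer: M ≅ ℤ/3 ⊕ ℤ/3

Derivation:
rank_ℚ(R)=2; free=2−2=0
SNF(R) diag = [3, 3] → torsion [3, 3]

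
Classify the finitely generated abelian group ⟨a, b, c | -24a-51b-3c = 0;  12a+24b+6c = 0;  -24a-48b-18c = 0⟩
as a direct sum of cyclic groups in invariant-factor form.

Answer: M ≅ ℤ/3 ⊕ ℤ/6 ⊕ ℤ/12

Derivation:
rank_ℚ(R)=3; free=3−3=0
SNF(R) diag = [3, 6, 12] → torsion [3, 6, 12]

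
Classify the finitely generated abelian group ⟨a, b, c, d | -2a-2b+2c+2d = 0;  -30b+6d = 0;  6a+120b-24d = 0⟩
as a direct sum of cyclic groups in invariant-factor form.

rank_ℚ(R)=3; free=4−3=1
SNF(R) diag = [2, 6, 6] → torsion [2, 6, 6]

Answer: M ≅ ℤ^1 ⊕ ℤ/2 ⊕ ℤ/6 ⊕ ℤ/6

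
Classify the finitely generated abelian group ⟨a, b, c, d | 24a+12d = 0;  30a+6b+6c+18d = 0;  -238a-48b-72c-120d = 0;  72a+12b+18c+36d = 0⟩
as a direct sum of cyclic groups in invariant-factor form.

rank_ℚ(R)=4; free=4−4=0
SNF(R) diag = [2, 6, 6, 12] → torsion [2, 6, 6, 12]

Answer: M ≅ ℤ/2 ⊕ ℤ/6 ⊕ ℤ/6 ⊕ ℤ/12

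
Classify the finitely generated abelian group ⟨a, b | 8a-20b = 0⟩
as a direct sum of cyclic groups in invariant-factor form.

Answer: M ≅ ℤ^1 ⊕ ℤ/4

Derivation:
rank_ℚ(R)=1; free=2−1=1
SNF(R) diag = [4] → torsion [4]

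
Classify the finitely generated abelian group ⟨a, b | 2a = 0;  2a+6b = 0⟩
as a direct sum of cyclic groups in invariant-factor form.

rank_ℚ(R)=2; free=2−2=0
SNF(R) diag = [2, 6] → torsion [2, 6]

Answer: M ≅ ℤ/2 ⊕ ℤ/6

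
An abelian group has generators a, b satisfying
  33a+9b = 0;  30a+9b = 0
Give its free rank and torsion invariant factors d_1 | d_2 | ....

Answer: M ≅ ℤ/3 ⊕ ℤ/9

Derivation:
rank_ℚ(R)=2; free=2−2=0
SNF(R) diag = [3, 9] → torsion [3, 9]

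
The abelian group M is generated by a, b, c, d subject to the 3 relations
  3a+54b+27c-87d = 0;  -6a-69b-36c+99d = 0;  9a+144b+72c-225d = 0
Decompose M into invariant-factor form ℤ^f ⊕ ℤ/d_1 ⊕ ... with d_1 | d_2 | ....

Answer: M ≅ ℤ^1 ⊕ ℤ/3 ⊕ ℤ/3 ⊕ ℤ/9

Derivation:
rank_ℚ(R)=3; free=4−3=1
SNF(R) diag = [3, 3, 9] → torsion [3, 3, 9]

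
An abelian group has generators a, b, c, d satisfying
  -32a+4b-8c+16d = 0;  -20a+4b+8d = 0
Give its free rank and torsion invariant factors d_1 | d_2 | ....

Answer: M ≅ ℤ^2 ⊕ ℤ/4 ⊕ ℤ/4

Derivation:
rank_ℚ(R)=2; free=4−2=2
SNF(R) diag = [4, 4] → torsion [4, 4]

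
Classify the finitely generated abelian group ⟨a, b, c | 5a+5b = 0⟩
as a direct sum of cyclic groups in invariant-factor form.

Answer: M ≅ ℤ^2 ⊕ ℤ/5

Derivation:
rank_ℚ(R)=1; free=3−1=2
SNF(R) diag = [5] → torsion [5]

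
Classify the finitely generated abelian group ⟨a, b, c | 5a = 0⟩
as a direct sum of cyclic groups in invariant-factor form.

Answer: M ≅ ℤ^2 ⊕ ℤ/5

Derivation:
rank_ℚ(R)=1; free=3−1=2
SNF(R) diag = [5] → torsion [5]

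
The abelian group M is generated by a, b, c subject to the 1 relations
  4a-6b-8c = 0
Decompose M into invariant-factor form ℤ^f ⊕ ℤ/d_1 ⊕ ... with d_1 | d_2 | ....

rank_ℚ(R)=1; free=3−1=2
SNF(R) diag = [2] → torsion [2]

Answer: M ≅ ℤ^2 ⊕ ℤ/2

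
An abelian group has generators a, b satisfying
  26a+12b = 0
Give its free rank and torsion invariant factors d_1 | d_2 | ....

Answer: M ≅ ℤ^1 ⊕ ℤ/2

Derivation:
rank_ℚ(R)=1; free=2−1=1
SNF(R) diag = [2] → torsion [2]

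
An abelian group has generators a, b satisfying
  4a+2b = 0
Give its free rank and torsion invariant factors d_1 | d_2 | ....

rank_ℚ(R)=1; free=2−1=1
SNF(R) diag = [2] → torsion [2]

Answer: M ≅ ℤ^1 ⊕ ℤ/2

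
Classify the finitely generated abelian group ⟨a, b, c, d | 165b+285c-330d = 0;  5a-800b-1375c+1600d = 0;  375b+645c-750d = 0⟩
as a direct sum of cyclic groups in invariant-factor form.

Answer: M ≅ ℤ^1 ⊕ ℤ/5 ⊕ ℤ/15 ⊕ ℤ/30

Derivation:
rank_ℚ(R)=3; free=4−3=1
SNF(R) diag = [5, 15, 30] → torsion [5, 15, 30]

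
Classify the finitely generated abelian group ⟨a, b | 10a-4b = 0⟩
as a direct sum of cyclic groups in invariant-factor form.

rank_ℚ(R)=1; free=2−1=1
SNF(R) diag = [2] → torsion [2]

Answer: M ≅ ℤ^1 ⊕ ℤ/2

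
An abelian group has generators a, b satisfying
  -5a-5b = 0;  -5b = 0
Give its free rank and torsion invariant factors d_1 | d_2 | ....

rank_ℚ(R)=2; free=2−2=0
SNF(R) diag = [5, 5] → torsion [5, 5]

Answer: M ≅ ℤ/5 ⊕ ℤ/5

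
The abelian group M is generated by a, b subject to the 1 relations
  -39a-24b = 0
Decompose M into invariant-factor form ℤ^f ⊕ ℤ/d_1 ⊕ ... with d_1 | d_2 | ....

Answer: M ≅ ℤ^1 ⊕ ℤ/3

Derivation:
rank_ℚ(R)=1; free=2−1=1
SNF(R) diag = [3] → torsion [3]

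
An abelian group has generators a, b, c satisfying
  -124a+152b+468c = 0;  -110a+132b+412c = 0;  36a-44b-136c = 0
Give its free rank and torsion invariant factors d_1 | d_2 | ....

rank_ℚ(R)=3; free=3−3=0
SNF(R) diag = [2, 4, 12] → torsion [2, 4, 12]

Answer: M ≅ ℤ/2 ⊕ ℤ/4 ⊕ ℤ/12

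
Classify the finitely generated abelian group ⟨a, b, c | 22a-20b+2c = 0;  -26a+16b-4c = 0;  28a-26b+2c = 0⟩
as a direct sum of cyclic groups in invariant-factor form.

rank_ℚ(R)=3; free=3−3=0
SNF(R) diag = [2, 6, 6] → torsion [2, 6, 6]

Answer: M ≅ ℤ/2 ⊕ ℤ/6 ⊕ ℤ/6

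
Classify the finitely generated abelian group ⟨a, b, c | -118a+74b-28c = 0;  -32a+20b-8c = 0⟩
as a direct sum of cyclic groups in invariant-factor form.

rank_ℚ(R)=2; free=3−2=1
SNF(R) diag = [2, 4] → torsion [2, 4]

Answer: M ≅ ℤ^1 ⊕ ℤ/2 ⊕ ℤ/4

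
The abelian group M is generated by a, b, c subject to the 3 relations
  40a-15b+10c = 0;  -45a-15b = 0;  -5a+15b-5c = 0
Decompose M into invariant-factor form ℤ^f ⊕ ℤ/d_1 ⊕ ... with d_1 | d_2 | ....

Answer: M ≅ ℤ/5 ⊕ ℤ/15 ⊕ ℤ/15

Derivation:
rank_ℚ(R)=3; free=3−3=0
SNF(R) diag = [5, 15, 15] → torsion [5, 15, 15]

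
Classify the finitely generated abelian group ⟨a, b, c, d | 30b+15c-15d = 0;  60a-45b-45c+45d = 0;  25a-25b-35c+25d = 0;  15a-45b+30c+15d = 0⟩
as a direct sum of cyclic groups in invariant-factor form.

Answer: M ≅ ℤ/5 ⊕ ℤ/15 ⊕ ℤ/15 ⊕ ℤ/15

Derivation:
rank_ℚ(R)=4; free=4−4=0
SNF(R) diag = [5, 15, 15, 15] → torsion [5, 15, 15, 15]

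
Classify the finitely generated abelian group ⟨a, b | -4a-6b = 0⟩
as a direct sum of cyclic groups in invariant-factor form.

Answer: M ≅ ℤ^1 ⊕ ℤ/2

Derivation:
rank_ℚ(R)=1; free=2−1=1
SNF(R) diag = [2] → torsion [2]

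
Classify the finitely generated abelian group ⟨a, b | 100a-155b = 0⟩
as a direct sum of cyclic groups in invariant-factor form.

Answer: M ≅ ℤ^1 ⊕ ℤ/5

Derivation:
rank_ℚ(R)=1; free=2−1=1
SNF(R) diag = [5] → torsion [5]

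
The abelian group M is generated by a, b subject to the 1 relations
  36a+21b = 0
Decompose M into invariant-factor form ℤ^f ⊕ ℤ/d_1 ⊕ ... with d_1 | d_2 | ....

Answer: M ≅ ℤ^1 ⊕ ℤ/3

Derivation:
rank_ℚ(R)=1; free=2−1=1
SNF(R) diag = [3] → torsion [3]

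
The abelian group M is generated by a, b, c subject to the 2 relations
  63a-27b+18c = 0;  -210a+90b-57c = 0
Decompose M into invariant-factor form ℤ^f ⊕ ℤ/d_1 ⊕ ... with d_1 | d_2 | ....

Answer: M ≅ ℤ^1 ⊕ ℤ/3 ⊕ ℤ/9

Derivation:
rank_ℚ(R)=2; free=3−2=1
SNF(R) diag = [3, 9] → torsion [3, 9]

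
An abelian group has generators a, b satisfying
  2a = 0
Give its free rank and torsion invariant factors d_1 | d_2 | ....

Answer: M ≅ ℤ^1 ⊕ ℤ/2

Derivation:
rank_ℚ(R)=1; free=2−1=1
SNF(R) diag = [2] → torsion [2]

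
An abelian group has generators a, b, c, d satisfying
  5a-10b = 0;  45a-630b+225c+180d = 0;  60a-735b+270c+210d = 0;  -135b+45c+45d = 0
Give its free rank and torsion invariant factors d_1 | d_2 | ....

rank_ℚ(R)=4; free=4−4=0
SNF(R) diag = [5, 15, 45, 45] → torsion [5, 15, 45, 45]

Answer: M ≅ ℤ/5 ⊕ ℤ/15 ⊕ ℤ/45 ⊕ ℤ/45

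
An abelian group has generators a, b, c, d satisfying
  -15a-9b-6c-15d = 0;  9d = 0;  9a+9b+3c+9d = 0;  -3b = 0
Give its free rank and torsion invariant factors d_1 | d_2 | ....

Answer: M ≅ ℤ/3 ⊕ ℤ/3 ⊕ ℤ/3 ⊕ ℤ/9

Derivation:
rank_ℚ(R)=4; free=4−4=0
SNF(R) diag = [3, 3, 3, 9] → torsion [3, 3, 3, 9]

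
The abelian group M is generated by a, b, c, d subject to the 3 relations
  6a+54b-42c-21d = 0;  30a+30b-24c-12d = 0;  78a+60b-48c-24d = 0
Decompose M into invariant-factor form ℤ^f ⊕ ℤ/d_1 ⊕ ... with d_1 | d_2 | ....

Answer: M ≅ ℤ^1 ⊕ ℤ/3 ⊕ ℤ/6 ⊕ ℤ/18

Derivation:
rank_ℚ(R)=3; free=4−3=1
SNF(R) diag = [3, 6, 18] → torsion [3, 6, 18]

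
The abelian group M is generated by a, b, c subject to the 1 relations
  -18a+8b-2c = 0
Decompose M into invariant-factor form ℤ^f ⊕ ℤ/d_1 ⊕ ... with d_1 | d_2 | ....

rank_ℚ(R)=1; free=3−1=2
SNF(R) diag = [2] → torsion [2]

Answer: M ≅ ℤ^2 ⊕ ℤ/2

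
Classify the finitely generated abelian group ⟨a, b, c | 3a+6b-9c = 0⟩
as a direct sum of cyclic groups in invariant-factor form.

Answer: M ≅ ℤ^2 ⊕ ℤ/3

Derivation:
rank_ℚ(R)=1; free=3−1=2
SNF(R) diag = [3] → torsion [3]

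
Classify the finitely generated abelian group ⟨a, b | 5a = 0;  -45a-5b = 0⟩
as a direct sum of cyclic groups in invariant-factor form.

Answer: M ≅ ℤ/5 ⊕ ℤ/5

Derivation:
rank_ℚ(R)=2; free=2−2=0
SNF(R) diag = [5, 5] → torsion [5, 5]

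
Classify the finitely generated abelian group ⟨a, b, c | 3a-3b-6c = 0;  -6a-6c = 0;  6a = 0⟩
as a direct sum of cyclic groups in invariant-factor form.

rank_ℚ(R)=3; free=3−3=0
SNF(R) diag = [3, 6, 6] → torsion [3, 6, 6]

Answer: M ≅ ℤ/3 ⊕ ℤ/6 ⊕ ℤ/6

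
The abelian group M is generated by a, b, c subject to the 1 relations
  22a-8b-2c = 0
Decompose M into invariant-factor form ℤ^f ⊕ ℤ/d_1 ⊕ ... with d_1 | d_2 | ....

rank_ℚ(R)=1; free=3−1=2
SNF(R) diag = [2] → torsion [2]

Answer: M ≅ ℤ^2 ⊕ ℤ/2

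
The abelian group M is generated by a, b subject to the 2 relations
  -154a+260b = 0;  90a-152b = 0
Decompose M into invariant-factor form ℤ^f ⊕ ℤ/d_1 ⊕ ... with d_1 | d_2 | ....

rank_ℚ(R)=2; free=2−2=0
SNF(R) diag = [2, 4] → torsion [2, 4]

Answer: M ≅ ℤ/2 ⊕ ℤ/4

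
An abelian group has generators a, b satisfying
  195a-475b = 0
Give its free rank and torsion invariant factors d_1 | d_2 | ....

rank_ℚ(R)=1; free=2−1=1
SNF(R) diag = [5] → torsion [5]

Answer: M ≅ ℤ^1 ⊕ ℤ/5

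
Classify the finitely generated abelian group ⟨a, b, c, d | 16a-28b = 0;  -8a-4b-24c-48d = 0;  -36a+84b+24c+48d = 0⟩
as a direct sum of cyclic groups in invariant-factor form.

rank_ℚ(R)=3; free=4−3=1
SNF(R) diag = [4, 12, 24] → torsion [4, 12, 24]

Answer: M ≅ ℤ^1 ⊕ ℤ/4 ⊕ ℤ/12 ⊕ ℤ/24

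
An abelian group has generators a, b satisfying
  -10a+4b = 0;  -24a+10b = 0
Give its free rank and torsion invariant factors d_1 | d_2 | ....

rank_ℚ(R)=2; free=2−2=0
SNF(R) diag = [2, 2] → torsion [2, 2]

Answer: M ≅ ℤ/2 ⊕ ℤ/2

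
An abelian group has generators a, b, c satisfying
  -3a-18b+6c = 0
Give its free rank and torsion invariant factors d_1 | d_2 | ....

Answer: M ≅ ℤ^2 ⊕ ℤ/3

Derivation:
rank_ℚ(R)=1; free=3−1=2
SNF(R) diag = [3] → torsion [3]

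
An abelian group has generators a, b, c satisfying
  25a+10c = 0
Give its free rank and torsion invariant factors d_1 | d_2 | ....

Answer: M ≅ ℤ^2 ⊕ ℤ/5

Derivation:
rank_ℚ(R)=1; free=3−1=2
SNF(R) diag = [5] → torsion [5]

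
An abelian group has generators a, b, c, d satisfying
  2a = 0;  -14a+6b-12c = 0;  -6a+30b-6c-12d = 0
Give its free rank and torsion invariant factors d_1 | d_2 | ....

Answer: M ≅ ℤ^1 ⊕ ℤ/2 ⊕ ℤ/6 ⊕ ℤ/6

Derivation:
rank_ℚ(R)=3; free=4−3=1
SNF(R) diag = [2, 6, 6] → torsion [2, 6, 6]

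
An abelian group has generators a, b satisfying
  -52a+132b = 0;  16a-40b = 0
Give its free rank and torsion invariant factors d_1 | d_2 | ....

Answer: M ≅ ℤ/4 ⊕ ℤ/8

Derivation:
rank_ℚ(R)=2; free=2−2=0
SNF(R) diag = [4, 8] → torsion [4, 8]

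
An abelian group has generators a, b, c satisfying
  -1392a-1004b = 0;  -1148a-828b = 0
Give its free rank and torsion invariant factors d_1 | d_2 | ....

Answer: M ≅ ℤ^1 ⊕ ℤ/4 ⊕ ℤ/4

Derivation:
rank_ℚ(R)=2; free=3−2=1
SNF(R) diag = [4, 4] → torsion [4, 4]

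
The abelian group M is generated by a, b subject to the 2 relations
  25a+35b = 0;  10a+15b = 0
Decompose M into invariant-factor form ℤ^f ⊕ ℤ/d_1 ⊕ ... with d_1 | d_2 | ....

Answer: M ≅ ℤ/5 ⊕ ℤ/5

Derivation:
rank_ℚ(R)=2; free=2−2=0
SNF(R) diag = [5, 5] → torsion [5, 5]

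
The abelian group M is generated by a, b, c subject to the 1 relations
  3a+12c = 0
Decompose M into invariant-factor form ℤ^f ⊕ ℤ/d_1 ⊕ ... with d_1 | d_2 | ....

rank_ℚ(R)=1; free=3−1=2
SNF(R) diag = [3] → torsion [3]

Answer: M ≅ ℤ^2 ⊕ ℤ/3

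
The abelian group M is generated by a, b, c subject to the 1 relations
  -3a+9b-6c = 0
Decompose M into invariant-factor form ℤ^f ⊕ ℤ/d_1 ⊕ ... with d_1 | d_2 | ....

rank_ℚ(R)=1; free=3−1=2
SNF(R) diag = [3] → torsion [3]

Answer: M ≅ ℤ^2 ⊕ ℤ/3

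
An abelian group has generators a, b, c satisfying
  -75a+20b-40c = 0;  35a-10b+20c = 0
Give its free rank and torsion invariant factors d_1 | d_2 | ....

rank_ℚ(R)=2; free=3−2=1
SNF(R) diag = [5, 10] → torsion [5, 10]

Answer: M ≅ ℤ^1 ⊕ ℤ/5 ⊕ ℤ/10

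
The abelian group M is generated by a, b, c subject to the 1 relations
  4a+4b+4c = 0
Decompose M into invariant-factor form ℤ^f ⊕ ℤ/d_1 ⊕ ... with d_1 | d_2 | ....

rank_ℚ(R)=1; free=3−1=2
SNF(R) diag = [4] → torsion [4]

Answer: M ≅ ℤ^2 ⊕ ℤ/4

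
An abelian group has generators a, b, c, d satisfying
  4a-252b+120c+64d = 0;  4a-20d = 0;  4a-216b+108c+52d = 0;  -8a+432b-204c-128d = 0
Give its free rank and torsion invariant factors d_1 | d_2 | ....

rank_ℚ(R)=4; free=4−4=0
SNF(R) diag = [4, 12, 36, 72] → torsion [4, 12, 36, 72]

Answer: M ≅ ℤ/4 ⊕ ℤ/12 ⊕ ℤ/36 ⊕ ℤ/72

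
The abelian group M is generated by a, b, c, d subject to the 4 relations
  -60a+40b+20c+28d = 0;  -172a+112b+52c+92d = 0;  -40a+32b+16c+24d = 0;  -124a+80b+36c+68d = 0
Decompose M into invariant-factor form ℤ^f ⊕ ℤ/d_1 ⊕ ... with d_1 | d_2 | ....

Answer: M ≅ ℤ/4 ⊕ ℤ/8 ⊕ ℤ/8 ⊕ ℤ/8

Derivation:
rank_ℚ(R)=4; free=4−4=0
SNF(R) diag = [4, 8, 8, 8] → torsion [4, 8, 8, 8]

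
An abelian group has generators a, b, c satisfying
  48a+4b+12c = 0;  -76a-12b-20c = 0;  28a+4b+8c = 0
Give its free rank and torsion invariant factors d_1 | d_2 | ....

Answer: M ≅ ℤ/4 ⊕ ℤ/4 ⊕ ℤ/12

Derivation:
rank_ℚ(R)=3; free=3−3=0
SNF(R) diag = [4, 4, 12] → torsion [4, 4, 12]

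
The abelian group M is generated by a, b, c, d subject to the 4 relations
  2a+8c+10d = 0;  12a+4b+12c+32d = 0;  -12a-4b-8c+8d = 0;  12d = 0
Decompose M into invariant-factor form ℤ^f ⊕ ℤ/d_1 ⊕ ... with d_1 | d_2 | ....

rank_ℚ(R)=4; free=4−4=0
SNF(R) diag = [2, 4, 4, 12] → torsion [2, 4, 4, 12]

Answer: M ≅ ℤ/2 ⊕ ℤ/4 ⊕ ℤ/4 ⊕ ℤ/12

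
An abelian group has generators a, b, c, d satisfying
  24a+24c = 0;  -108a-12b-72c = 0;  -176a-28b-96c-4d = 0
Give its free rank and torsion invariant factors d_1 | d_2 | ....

Answer: M ≅ ℤ^1 ⊕ ℤ/4 ⊕ ℤ/12 ⊕ ℤ/24

Derivation:
rank_ℚ(R)=3; free=4−3=1
SNF(R) diag = [4, 12, 24] → torsion [4, 12, 24]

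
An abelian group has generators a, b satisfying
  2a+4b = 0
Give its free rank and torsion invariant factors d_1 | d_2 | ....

Answer: M ≅ ℤ^1 ⊕ ℤ/2

Derivation:
rank_ℚ(R)=1; free=2−1=1
SNF(R) diag = [2] → torsion [2]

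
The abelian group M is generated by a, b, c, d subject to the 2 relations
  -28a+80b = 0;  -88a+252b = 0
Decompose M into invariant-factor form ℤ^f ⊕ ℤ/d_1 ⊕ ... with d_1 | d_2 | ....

rank_ℚ(R)=2; free=4−2=2
SNF(R) diag = [4, 4] → torsion [4, 4]

Answer: M ≅ ℤ^2 ⊕ ℤ/4 ⊕ ℤ/4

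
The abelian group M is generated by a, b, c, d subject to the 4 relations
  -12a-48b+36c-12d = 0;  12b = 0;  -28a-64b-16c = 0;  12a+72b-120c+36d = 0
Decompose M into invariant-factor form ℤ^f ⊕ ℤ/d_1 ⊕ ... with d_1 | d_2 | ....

Answer: M ≅ ℤ/4 ⊕ ℤ/12 ⊕ ℤ/12 ⊕ ℤ/12

Derivation:
rank_ℚ(R)=4; free=4−4=0
SNF(R) diag = [4, 12, 12, 12] → torsion [4, 12, 12, 12]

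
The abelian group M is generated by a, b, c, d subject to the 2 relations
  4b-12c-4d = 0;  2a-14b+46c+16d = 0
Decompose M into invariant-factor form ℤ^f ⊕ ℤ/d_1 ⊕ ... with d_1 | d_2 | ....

rank_ℚ(R)=2; free=4−2=2
SNF(R) diag = [2, 4] → torsion [2, 4]

Answer: M ≅ ℤ^2 ⊕ ℤ/2 ⊕ ℤ/4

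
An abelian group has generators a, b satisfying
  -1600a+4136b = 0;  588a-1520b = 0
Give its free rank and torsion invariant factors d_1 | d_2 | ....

rank_ℚ(R)=2; free=2−2=0
SNF(R) diag = [4, 8] → torsion [4, 8]

Answer: M ≅ ℤ/4 ⊕ ℤ/8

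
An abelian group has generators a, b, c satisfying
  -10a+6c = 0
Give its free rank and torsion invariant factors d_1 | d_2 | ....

rank_ℚ(R)=1; free=3−1=2
SNF(R) diag = [2] → torsion [2]

Answer: M ≅ ℤ^2 ⊕ ℤ/2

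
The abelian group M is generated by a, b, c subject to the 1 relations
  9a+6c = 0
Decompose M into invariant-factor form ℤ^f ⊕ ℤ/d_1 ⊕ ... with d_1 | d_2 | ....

rank_ℚ(R)=1; free=3−1=2
SNF(R) diag = [3] → torsion [3]

Answer: M ≅ ℤ^2 ⊕ ℤ/3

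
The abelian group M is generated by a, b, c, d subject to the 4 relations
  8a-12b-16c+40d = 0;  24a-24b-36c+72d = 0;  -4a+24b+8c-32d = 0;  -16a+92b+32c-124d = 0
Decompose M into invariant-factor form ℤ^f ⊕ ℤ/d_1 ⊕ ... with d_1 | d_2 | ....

Answer: M ≅ ℤ/4 ⊕ ℤ/4 ⊕ ℤ/12 ⊕ ℤ/12

Derivation:
rank_ℚ(R)=4; free=4−4=0
SNF(R) diag = [4, 4, 12, 12] → torsion [4, 4, 12, 12]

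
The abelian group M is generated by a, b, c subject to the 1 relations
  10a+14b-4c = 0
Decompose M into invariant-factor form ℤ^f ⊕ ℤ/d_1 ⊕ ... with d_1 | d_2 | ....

Answer: M ≅ ℤ^2 ⊕ ℤ/2

Derivation:
rank_ℚ(R)=1; free=3−1=2
SNF(R) diag = [2] → torsion [2]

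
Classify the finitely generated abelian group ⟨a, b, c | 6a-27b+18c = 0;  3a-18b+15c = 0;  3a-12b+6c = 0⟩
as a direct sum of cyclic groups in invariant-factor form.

rank_ℚ(R)=3; free=3−3=0
SNF(R) diag = [3, 3, 3] → torsion [3, 3, 3]

Answer: M ≅ ℤ/3 ⊕ ℤ/3 ⊕ ℤ/3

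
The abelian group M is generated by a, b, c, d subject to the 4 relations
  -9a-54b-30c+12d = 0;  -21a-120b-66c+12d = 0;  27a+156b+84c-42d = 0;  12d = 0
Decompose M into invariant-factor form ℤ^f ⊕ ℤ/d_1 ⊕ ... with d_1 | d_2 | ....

rank_ℚ(R)=4; free=4−4=0
SNF(R) diag = [3, 6, 6, 12] → torsion [3, 6, 6, 12]

Answer: M ≅ ℤ/3 ⊕ ℤ/6 ⊕ ℤ/6 ⊕ ℤ/12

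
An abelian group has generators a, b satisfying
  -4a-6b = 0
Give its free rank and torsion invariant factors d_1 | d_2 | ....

rank_ℚ(R)=1; free=2−1=1
SNF(R) diag = [2] → torsion [2]

Answer: M ≅ ℤ^1 ⊕ ℤ/2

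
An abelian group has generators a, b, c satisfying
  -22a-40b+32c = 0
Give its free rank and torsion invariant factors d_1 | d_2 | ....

Answer: M ≅ ℤ^2 ⊕ ℤ/2

Derivation:
rank_ℚ(R)=1; free=3−1=2
SNF(R) diag = [2] → torsion [2]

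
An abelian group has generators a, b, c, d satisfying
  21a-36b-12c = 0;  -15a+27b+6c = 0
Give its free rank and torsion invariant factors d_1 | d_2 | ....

Answer: M ≅ ℤ^2 ⊕ ℤ/3 ⊕ ℤ/9

Derivation:
rank_ℚ(R)=2; free=4−2=2
SNF(R) diag = [3, 9] → torsion [3, 9]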